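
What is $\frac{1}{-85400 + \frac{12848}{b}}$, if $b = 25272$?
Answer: $- \frac{3159}{269776994} \approx -1.171 \cdot 10^{-5}$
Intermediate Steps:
$\frac{1}{-85400 + \frac{12848}{b}} = \frac{1}{-85400 + \frac{12848}{25272}} = \frac{1}{-85400 + 12848 \cdot \frac{1}{25272}} = \frac{1}{-85400 + \frac{1606}{3159}} = \frac{1}{- \frac{269776994}{3159}} = - \frac{3159}{269776994}$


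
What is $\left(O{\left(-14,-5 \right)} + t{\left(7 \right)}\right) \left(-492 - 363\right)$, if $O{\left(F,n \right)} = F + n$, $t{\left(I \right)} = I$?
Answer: $10260$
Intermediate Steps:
$\left(O{\left(-14,-5 \right)} + t{\left(7 \right)}\right) \left(-492 - 363\right) = \left(\left(-14 - 5\right) + 7\right) \left(-492 - 363\right) = \left(-19 + 7\right) \left(-855\right) = \left(-12\right) \left(-855\right) = 10260$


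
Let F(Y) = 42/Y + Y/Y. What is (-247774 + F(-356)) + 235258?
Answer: -2227691/178 ≈ -12515.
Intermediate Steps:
F(Y) = 1 + 42/Y (F(Y) = 42/Y + 1 = 1 + 42/Y)
(-247774 + F(-356)) + 235258 = (-247774 + (42 - 356)/(-356)) + 235258 = (-247774 - 1/356*(-314)) + 235258 = (-247774 + 157/178) + 235258 = -44103615/178 + 235258 = -2227691/178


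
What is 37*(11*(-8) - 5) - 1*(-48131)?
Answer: 44690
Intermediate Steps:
37*(11*(-8) - 5) - 1*(-48131) = 37*(-88 - 5) + 48131 = 37*(-93) + 48131 = -3441 + 48131 = 44690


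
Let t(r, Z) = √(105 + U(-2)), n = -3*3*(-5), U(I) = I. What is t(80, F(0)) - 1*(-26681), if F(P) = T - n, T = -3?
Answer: 26681 + √103 ≈ 26691.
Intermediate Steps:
n = 45 (n = -9*(-5) = 45)
F(P) = -48 (F(P) = -3 - 1*45 = -3 - 45 = -48)
t(r, Z) = √103 (t(r, Z) = √(105 - 2) = √103)
t(80, F(0)) - 1*(-26681) = √103 - 1*(-26681) = √103 + 26681 = 26681 + √103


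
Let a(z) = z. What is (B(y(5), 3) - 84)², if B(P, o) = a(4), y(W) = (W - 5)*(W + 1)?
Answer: 6400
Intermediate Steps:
y(W) = (1 + W)*(-5 + W) (y(W) = (-5 + W)*(1 + W) = (1 + W)*(-5 + W))
B(P, o) = 4
(B(y(5), 3) - 84)² = (4 - 84)² = (-80)² = 6400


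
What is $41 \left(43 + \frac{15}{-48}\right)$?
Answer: $\frac{28003}{16} \approx 1750.2$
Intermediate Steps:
$41 \left(43 + \frac{15}{-48}\right) = 41 \left(43 + 15 \left(- \frac{1}{48}\right)\right) = 41 \left(43 - \frac{5}{16}\right) = 41 \cdot \frac{683}{16} = \frac{28003}{16}$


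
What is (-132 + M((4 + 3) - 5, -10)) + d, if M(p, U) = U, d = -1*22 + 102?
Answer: -62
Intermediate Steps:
d = 80 (d = -22 + 102 = 80)
(-132 + M((4 + 3) - 5, -10)) + d = (-132 - 10) + 80 = -142 + 80 = -62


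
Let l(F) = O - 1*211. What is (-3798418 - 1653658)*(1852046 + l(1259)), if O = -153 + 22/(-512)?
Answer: -646112688484039/64 ≈ -1.0096e+13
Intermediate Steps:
O = -39179/256 (O = -153 + 22*(-1/512) = -153 - 11/256 = -39179/256 ≈ -153.04)
l(F) = -93195/256 (l(F) = -39179/256 - 1*211 = -39179/256 - 211 = -93195/256)
(-3798418 - 1653658)*(1852046 + l(1259)) = (-3798418 - 1653658)*(1852046 - 93195/256) = -5452076*474030581/256 = -646112688484039/64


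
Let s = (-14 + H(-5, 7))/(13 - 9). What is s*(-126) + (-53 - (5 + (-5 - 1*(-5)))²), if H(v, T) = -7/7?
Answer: 789/2 ≈ 394.50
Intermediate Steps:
H(v, T) = -1 (H(v, T) = -7*⅐ = -1)
s = -15/4 (s = (-14 - 1)/(13 - 9) = -15/4 ≈ -3.7500)
s*(-126) + (-53 - (5 + (-5 - 1*(-5)))²) = -15/4*(-126) + (-53 - (5 + (-5 - 1*(-5)))²) = 945/2 + (-53 - (5 + (-5 + 5))²) = 945/2 + (-53 - (5 + 0)²) = 945/2 + (-53 - 1*5²) = 945/2 + (-53 - 1*25) = 945/2 + (-53 - 25) = 945/2 - 78 = 789/2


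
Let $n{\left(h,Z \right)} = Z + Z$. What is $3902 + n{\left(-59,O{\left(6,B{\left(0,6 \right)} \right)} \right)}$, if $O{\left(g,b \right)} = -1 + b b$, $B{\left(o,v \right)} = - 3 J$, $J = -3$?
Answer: $4062$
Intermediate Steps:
$B{\left(o,v \right)} = 9$ ($B{\left(o,v \right)} = \left(-3\right) \left(-3\right) = 9$)
$O{\left(g,b \right)} = -1 + b^{2}$
$n{\left(h,Z \right)} = 2 Z$
$3902 + n{\left(-59,O{\left(6,B{\left(0,6 \right)} \right)} \right)} = 3902 + 2 \left(-1 + 9^{2}\right) = 3902 + 2 \left(-1 + 81\right) = 3902 + 2 \cdot 80 = 3902 + 160 = 4062$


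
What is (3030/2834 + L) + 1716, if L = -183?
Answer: 2173776/1417 ≈ 1534.1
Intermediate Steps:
(3030/2834 + L) + 1716 = (3030/2834 - 183) + 1716 = (3030*(1/2834) - 183) + 1716 = (1515/1417 - 183) + 1716 = -257796/1417 + 1716 = 2173776/1417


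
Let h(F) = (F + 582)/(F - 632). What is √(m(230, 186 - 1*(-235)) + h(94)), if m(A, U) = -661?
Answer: I*√47921543/269 ≈ 25.734*I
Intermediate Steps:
h(F) = (582 + F)/(-632 + F)
√(m(230, 186 - 1*(-235)) + h(94)) = √(-661 + (582 + 94)/(-632 + 94)) = √(-661 + 676/(-538)) = √(-661 - 1/538*676) = √(-661 - 338/269) = √(-178147/269) = I*√47921543/269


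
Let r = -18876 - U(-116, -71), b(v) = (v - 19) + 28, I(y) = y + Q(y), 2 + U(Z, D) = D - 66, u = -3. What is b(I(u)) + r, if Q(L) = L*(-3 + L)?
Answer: -18713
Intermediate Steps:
U(Z, D) = -68 + D (U(Z, D) = -2 + (D - 66) = -2 + (-66 + D) = -68 + D)
I(y) = y + y*(-3 + y)
b(v) = 9 + v (b(v) = (-19 + v) + 28 = 9 + v)
r = -18737 (r = -18876 - (-68 - 71) = -18876 - 1*(-139) = -18876 + 139 = -18737)
b(I(u)) + r = (9 - 3*(-2 - 3)) - 18737 = (9 - 3*(-5)) - 18737 = (9 + 15) - 18737 = 24 - 18737 = -18713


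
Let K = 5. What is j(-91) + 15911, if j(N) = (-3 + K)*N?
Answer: 15729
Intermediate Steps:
j(N) = 2*N (j(N) = (-3 + 5)*N = 2*N)
j(-91) + 15911 = 2*(-91) + 15911 = -182 + 15911 = 15729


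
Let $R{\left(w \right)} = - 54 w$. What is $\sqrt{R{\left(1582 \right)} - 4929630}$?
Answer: $i \sqrt{5015058} \approx 2239.4 i$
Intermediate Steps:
$\sqrt{R{\left(1582 \right)} - 4929630} = \sqrt{\left(-54\right) 1582 - 4929630} = \sqrt{-85428 - 4929630} = \sqrt{-5015058} = i \sqrt{5015058}$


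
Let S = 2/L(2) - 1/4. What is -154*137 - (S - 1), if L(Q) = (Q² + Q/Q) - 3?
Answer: -84391/4 ≈ -21098.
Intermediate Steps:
L(Q) = -2 + Q² (L(Q) = (Q² + 1) - 3 = (1 + Q²) - 3 = -2 + Q²)
S = ¾ (S = 2/(-2 + 2²) - 1/4 = 2/(-2 + 4) - 1*¼ = 2/2 - ¼ = 2*(½) - ¼ = 1 - ¼ = ¾ ≈ 0.75000)
-154*137 - (S - 1) = -154*137 - (¾ - 1) = -21098 - 1*(-¼) = -21098 + ¼ = -84391/4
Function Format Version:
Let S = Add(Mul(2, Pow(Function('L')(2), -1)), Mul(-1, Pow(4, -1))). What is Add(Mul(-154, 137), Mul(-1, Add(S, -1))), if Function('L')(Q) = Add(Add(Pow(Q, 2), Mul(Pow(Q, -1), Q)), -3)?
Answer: Rational(-84391, 4) ≈ -21098.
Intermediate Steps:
Function('L')(Q) = Add(-2, Pow(Q, 2)) (Function('L')(Q) = Add(Add(Pow(Q, 2), 1), -3) = Add(Add(1, Pow(Q, 2)), -3) = Add(-2, Pow(Q, 2)))
S = Rational(3, 4) (S = Add(Mul(2, Pow(Add(-2, Pow(2, 2)), -1)), Mul(-1, Pow(4, -1))) = Add(Mul(2, Pow(Add(-2, 4), -1)), Mul(-1, Rational(1, 4))) = Add(Mul(2, Pow(2, -1)), Rational(-1, 4)) = Add(Mul(2, Rational(1, 2)), Rational(-1, 4)) = Add(1, Rational(-1, 4)) = Rational(3, 4) ≈ 0.75000)
Add(Mul(-154, 137), Mul(-1, Add(S, -1))) = Add(Mul(-154, 137), Mul(-1, Add(Rational(3, 4), -1))) = Add(-21098, Mul(-1, Rational(-1, 4))) = Add(-21098, Rational(1, 4)) = Rational(-84391, 4)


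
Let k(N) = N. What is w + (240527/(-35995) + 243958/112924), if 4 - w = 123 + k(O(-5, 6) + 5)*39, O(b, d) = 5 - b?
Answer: -1439964183129/2032349690 ≈ -708.52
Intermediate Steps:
w = -704 (w = 4 - (123 + ((5 - 1*(-5)) + 5)*39) = 4 - (123 + ((5 + 5) + 5)*39) = 4 - (123 + (10 + 5)*39) = 4 - (123 + 15*39) = 4 - (123 + 585) = 4 - 1*708 = 4 - 708 = -704)
w + (240527/(-35995) + 243958/112924) = -704 + (240527/(-35995) + 243958/112924) = -704 + (240527*(-1/35995) + 243958*(1/112924)) = -704 + (-240527/35995 + 121979/56462) = -704 - 9190001369/2032349690 = -1439964183129/2032349690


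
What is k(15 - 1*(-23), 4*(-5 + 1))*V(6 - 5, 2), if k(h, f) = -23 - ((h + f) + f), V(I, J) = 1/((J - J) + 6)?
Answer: -29/6 ≈ -4.8333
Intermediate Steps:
V(I, J) = ⅙ (V(I, J) = 1/(0 + 6) = 1/6 = ⅙)
k(h, f) = -23 - h - 2*f (k(h, f) = -23 - ((f + h) + f) = -23 - (h + 2*f) = -23 + (-h - 2*f) = -23 - h - 2*f)
k(15 - 1*(-23), 4*(-5 + 1))*V(6 - 5, 2) = (-23 - (15 - 1*(-23)) - 8*(-5 + 1))*(⅙) = (-23 - (15 + 23) - 8*(-4))*(⅙) = (-23 - 1*38 - 2*(-16))*(⅙) = (-23 - 38 + 32)*(⅙) = -29*⅙ = -29/6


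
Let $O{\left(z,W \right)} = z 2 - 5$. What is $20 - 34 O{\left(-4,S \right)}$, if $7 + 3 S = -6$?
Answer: $462$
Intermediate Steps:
$S = - \frac{13}{3}$ ($S = - \frac{7}{3} + \frac{1}{3} \left(-6\right) = - \frac{7}{3} - 2 = - \frac{13}{3} \approx -4.3333$)
$O{\left(z,W \right)} = -5 + 2 z$ ($O{\left(z,W \right)} = 2 z - 5 = -5 + 2 z$)
$20 - 34 O{\left(-4,S \right)} = 20 - 34 \left(-5 + 2 \left(-4\right)\right) = 20 - 34 \left(-5 - 8\right) = 20 - -442 = 20 + 442 = 462$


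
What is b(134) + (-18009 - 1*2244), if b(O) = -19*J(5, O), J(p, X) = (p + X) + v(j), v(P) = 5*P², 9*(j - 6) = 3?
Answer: -240341/9 ≈ -26705.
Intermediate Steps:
j = 19/3 (j = 6 + (⅑)*3 = 6 + ⅓ = 19/3 ≈ 6.3333)
J(p, X) = 1805/9 + X + p (J(p, X) = (p + X) + 5*(19/3)² = (X + p) + 5*(361/9) = (X + p) + 1805/9 = 1805/9 + X + p)
b(O) = -35150/9 - 19*O (b(O) = -19*(1805/9 + O + 5) = -19*(1850/9 + O) = -35150/9 - 19*O)
b(134) + (-18009 - 1*2244) = (-35150/9 - 19*134) + (-18009 - 1*2244) = (-35150/9 - 2546) + (-18009 - 2244) = -58064/9 - 20253 = -240341/9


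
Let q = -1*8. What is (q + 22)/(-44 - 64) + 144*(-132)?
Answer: -1026439/54 ≈ -19008.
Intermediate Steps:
q = -8
(q + 22)/(-44 - 64) + 144*(-132) = (-8 + 22)/(-44 - 64) + 144*(-132) = 14/(-108) - 19008 = 14*(-1/108) - 19008 = -7/54 - 19008 = -1026439/54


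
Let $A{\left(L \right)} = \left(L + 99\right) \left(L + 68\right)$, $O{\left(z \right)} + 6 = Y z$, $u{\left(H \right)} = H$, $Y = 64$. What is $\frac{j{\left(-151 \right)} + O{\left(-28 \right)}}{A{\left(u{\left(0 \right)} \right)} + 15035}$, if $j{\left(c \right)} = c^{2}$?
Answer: $\frac{21003}{21767} \approx 0.9649$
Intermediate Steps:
$O{\left(z \right)} = -6 + 64 z$
$A{\left(L \right)} = \left(68 + L\right) \left(99 + L\right)$ ($A{\left(L \right)} = \left(99 + L\right) \left(68 + L\right) = \left(68 + L\right) \left(99 + L\right)$)
$\frac{j{\left(-151 \right)} + O{\left(-28 \right)}}{A{\left(u{\left(0 \right)} \right)} + 15035} = \frac{\left(-151\right)^{2} + \left(-6 + 64 \left(-28\right)\right)}{\left(6732 + 0^{2} + 167 \cdot 0\right) + 15035} = \frac{22801 - 1798}{\left(6732 + 0 + 0\right) + 15035} = \frac{22801 - 1798}{6732 + 15035} = \frac{21003}{21767}$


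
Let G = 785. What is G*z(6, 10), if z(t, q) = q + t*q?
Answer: 54950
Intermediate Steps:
z(t, q) = q + q*t
G*z(6, 10) = 785*(10*(1 + 6)) = 785*(10*7) = 785*70 = 54950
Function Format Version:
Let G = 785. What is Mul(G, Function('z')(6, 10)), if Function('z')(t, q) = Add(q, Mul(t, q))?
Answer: 54950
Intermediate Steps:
Function('z')(t, q) = Add(q, Mul(q, t))
Mul(G, Function('z')(6, 10)) = Mul(785, Mul(10, Add(1, 6))) = Mul(785, Mul(10, 7)) = Mul(785, 70) = 54950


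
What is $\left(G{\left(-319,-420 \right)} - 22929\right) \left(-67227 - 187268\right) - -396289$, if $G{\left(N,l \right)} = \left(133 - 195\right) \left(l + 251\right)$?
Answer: $3169113534$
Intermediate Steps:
$G{\left(N,l \right)} = -15562 - 62 l$ ($G{\left(N,l \right)} = - 62 \left(251 + l\right) = -15562 - 62 l$)
$\left(G{\left(-319,-420 \right)} - 22929\right) \left(-67227 - 187268\right) - -396289 = \left(\left(-15562 - -26040\right) - 22929\right) \left(-67227 - 187268\right) - -396289 = \left(\left(-15562 + 26040\right) - 22929\right) \left(-254495\right) + 396289 = \left(10478 - 22929\right) \left(-254495\right) + 396289 = \left(-12451\right) \left(-254495\right) + 396289 = 3168717245 + 396289 = 3169113534$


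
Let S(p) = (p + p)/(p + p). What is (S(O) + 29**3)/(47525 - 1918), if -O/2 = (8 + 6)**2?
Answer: 24390/45607 ≈ 0.53479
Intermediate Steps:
O = -392 (O = -2*(8 + 6)**2 = -2*14**2 = -2*196 = -392)
S(p) = 1 (S(p) = (2*p)/((2*p)) = (2*p)*(1/(2*p)) = 1)
(S(O) + 29**3)/(47525 - 1918) = (1 + 29**3)/(47525 - 1918) = (1 + 24389)/45607 = 24390*(1/45607) = 24390/45607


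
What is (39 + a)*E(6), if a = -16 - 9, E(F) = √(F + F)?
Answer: 28*√3 ≈ 48.497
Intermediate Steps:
E(F) = √2*√F (E(F) = √(2*F) = √2*√F)
a = -25
(39 + a)*E(6) = (39 - 25)*(√2*√6) = 14*(2*√3) = 28*√3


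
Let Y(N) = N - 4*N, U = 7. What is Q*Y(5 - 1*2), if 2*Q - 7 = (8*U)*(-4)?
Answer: 1953/2 ≈ 976.50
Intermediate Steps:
Q = -217/2 (Q = 7/2 + ((8*7)*(-4))/2 = 7/2 + (56*(-4))/2 = 7/2 + (½)*(-224) = 7/2 - 112 = -217/2 ≈ -108.50)
Y(N) = -3*N
Q*Y(5 - 1*2) = -(-651)*(5 - 1*2)/2 = -(-651)*(5 - 2)/2 = -(-651)*3/2 = -217/2*(-9) = 1953/2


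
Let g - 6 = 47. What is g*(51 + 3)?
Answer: 2862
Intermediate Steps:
g = 53 (g = 6 + 47 = 53)
g*(51 + 3) = 53*(51 + 3) = 53*54 = 2862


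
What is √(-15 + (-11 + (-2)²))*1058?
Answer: 1058*I*√22 ≈ 4962.5*I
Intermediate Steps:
√(-15 + (-11 + (-2)²))*1058 = √(-15 + (-11 + 4))*1058 = √(-15 - 7)*1058 = √(-22)*1058 = (I*√22)*1058 = 1058*I*√22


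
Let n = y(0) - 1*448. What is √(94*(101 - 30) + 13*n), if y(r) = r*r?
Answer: 5*√34 ≈ 29.155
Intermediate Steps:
y(r) = r²
n = -448 (n = 0² - 1*448 = 0 - 448 = -448)
√(94*(101 - 30) + 13*n) = √(94*(101 - 30) + 13*(-448)) = √(94*71 - 5824) = √(6674 - 5824) = √850 = 5*√34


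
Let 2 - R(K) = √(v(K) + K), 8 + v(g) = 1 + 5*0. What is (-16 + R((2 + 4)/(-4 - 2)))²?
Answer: 188 + 56*I*√2 ≈ 188.0 + 79.196*I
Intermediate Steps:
v(g) = -7 (v(g) = -8 + (1 + 5*0) = -8 + (1 + 0) = -8 + 1 = -7)
R(K) = 2 - √(-7 + K)
(-16 + R((2 + 4)/(-4 - 2)))² = (-16 + (2 - √(-7 + (2 + 4)/(-4 - 2))))² = (-16 + (2 - √(-7 + 6/(-6))))² = (-16 + (2 - √(-7 + 6*(-⅙))))² = (-16 + (2 - √(-7 - 1)))² = (-16 + (2 - √(-8)))² = (-16 + (2 - 2*I*√2))² = (-14 - 2*I*√2)²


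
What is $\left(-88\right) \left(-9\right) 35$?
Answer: $27720$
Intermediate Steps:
$\left(-88\right) \left(-9\right) 35 = 792 \cdot 35 = 27720$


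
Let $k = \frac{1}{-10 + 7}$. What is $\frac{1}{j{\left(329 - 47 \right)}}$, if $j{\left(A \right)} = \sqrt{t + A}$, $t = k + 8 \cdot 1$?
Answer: $\frac{\sqrt{2607}}{869} \approx 0.058756$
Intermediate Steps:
$k = - \frac{1}{3}$ ($k = \frac{1}{-3} = - \frac{1}{3} \approx -0.33333$)
$t = \frac{23}{3}$ ($t = - \frac{1}{3} + 8 \cdot 1 = - \frac{1}{3} + 8 = \frac{23}{3} \approx 7.6667$)
$j{\left(A \right)} = \sqrt{\frac{23}{3} + A}$
$\frac{1}{j{\left(329 - 47 \right)}} = \frac{1}{\frac{1}{3} \sqrt{69 + 9 \left(329 - 47\right)}} = \frac{1}{\frac{1}{3} \sqrt{69 + 9 \cdot 282}} = \frac{1}{\frac{1}{3} \sqrt{69 + 2538}} = \frac{1}{\frac{1}{3} \sqrt{2607}} = \frac{\sqrt{2607}}{869}$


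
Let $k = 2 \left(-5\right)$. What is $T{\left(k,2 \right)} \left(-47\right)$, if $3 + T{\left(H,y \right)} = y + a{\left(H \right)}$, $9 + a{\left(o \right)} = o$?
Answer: $940$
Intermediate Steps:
$a{\left(o \right)} = -9 + o$
$k = -10$
$T{\left(H,y \right)} = -12 + H + y$ ($T{\left(H,y \right)} = -3 + \left(y + \left(-9 + H\right)\right) = -3 + \left(-9 + H + y\right) = -12 + H + y$)
$T{\left(k,2 \right)} \left(-47\right) = \left(-12 - 10 + 2\right) \left(-47\right) = \left(-20\right) \left(-47\right) = 940$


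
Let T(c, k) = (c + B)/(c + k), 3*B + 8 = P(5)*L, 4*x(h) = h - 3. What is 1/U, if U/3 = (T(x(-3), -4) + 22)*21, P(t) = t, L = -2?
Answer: 11/16191 ≈ 0.00067939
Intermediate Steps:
x(h) = -¾ + h/4 (x(h) = (h - 3)/4 = (-3 + h)/4 = -¾ + h/4)
B = -6 (B = -8/3 + (5*(-2))/3 = -8/3 + (⅓)*(-10) = -8/3 - 10/3 = -6)
T(c, k) = (-6 + c)/(c + k) (T(c, k) = (c - 6)/(c + k) = (-6 + c)/(c + k))
U = 16191/11 (U = 3*(((-6 + (-¾ + (¼)*(-3)))/((-¾ + (¼)*(-3)) - 4) + 22)*21) = 3*(((-6 + (-¾ - ¾))/((-¾ - ¾) - 4) + 22)*21) = 3*(((-6 - 3/2)/(-3/2 - 4) + 22)*21) = 3*((-15/2/(-11/2) + 22)*21) = 3*((-2/11*(-15/2) + 22)*21) = 3*((15/11 + 22)*21) = 3*((257/11)*21) = 3*(5397/11) = 16191/11 ≈ 1471.9)
1/U = 1/(16191/11) = 11/16191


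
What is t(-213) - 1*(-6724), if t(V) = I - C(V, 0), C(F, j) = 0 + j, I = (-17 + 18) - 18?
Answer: 6707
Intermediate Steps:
I = -17 (I = 1 - 18 = -17)
C(F, j) = j
t(V) = -17 (t(V) = -17 - 1*0 = -17 + 0 = -17)
t(-213) - 1*(-6724) = -17 - 1*(-6724) = -17 + 6724 = 6707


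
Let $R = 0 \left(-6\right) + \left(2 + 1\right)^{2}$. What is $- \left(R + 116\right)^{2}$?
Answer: $-15625$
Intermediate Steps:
$R = 9$ ($R = 0 + 3^{2} = 0 + 9 = 9$)
$- \left(R + 116\right)^{2} = - \left(9 + 116\right)^{2} = - 125^{2} = \left(-1\right) 15625 = -15625$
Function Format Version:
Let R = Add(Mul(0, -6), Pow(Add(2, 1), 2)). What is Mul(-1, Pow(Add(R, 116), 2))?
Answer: -15625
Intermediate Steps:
R = 9 (R = Add(0, Pow(3, 2)) = Add(0, 9) = 9)
Mul(-1, Pow(Add(R, 116), 2)) = Mul(-1, Pow(Add(9, 116), 2)) = Mul(-1, Pow(125, 2)) = Mul(-1, 15625) = -15625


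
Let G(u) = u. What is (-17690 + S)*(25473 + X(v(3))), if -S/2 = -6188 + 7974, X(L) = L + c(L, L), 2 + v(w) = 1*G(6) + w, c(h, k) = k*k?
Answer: -542797598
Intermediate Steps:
c(h, k) = k²
v(w) = 4 + w (v(w) = -2 + (1*6 + w) = -2 + (6 + w) = 4 + w)
X(L) = L + L²
S = -3572 (S = -2*(-6188 + 7974) = -2*1786 = -3572)
(-17690 + S)*(25473 + X(v(3))) = (-17690 - 3572)*(25473 + (4 + 3)*(1 + (4 + 3))) = -21262*(25473 + 7*(1 + 7)) = -21262*(25473 + 7*8) = -21262*(25473 + 56) = -21262*25529 = -542797598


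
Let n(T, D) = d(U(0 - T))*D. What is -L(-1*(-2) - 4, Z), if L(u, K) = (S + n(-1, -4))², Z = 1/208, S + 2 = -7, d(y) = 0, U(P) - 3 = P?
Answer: -81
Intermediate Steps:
U(P) = 3 + P
S = -9 (S = -2 - 7 = -9)
n(T, D) = 0 (n(T, D) = 0*D = 0)
Z = 1/208 ≈ 0.0048077
L(u, K) = 81 (L(u, K) = (-9 + 0)² = (-9)² = 81)
-L(-1*(-2) - 4, Z) = -1*81 = -81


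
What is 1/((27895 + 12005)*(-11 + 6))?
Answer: -1/199500 ≈ -5.0125e-6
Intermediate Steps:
1/((27895 + 12005)*(-11 + 6)) = 1/(39900*(-5)) = 1/(-199500) = -1/199500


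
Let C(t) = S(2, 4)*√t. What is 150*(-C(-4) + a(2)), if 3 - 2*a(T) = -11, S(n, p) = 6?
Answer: 1050 - 1800*I ≈ 1050.0 - 1800.0*I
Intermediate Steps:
C(t) = 6*√t
a(T) = 7 (a(T) = 3/2 - ½*(-11) = 3/2 + 11/2 = 7)
150*(-C(-4) + a(2)) = 150*(-6*√(-4) + 7) = 150*(-6*2*I + 7) = 150*(-12*I + 7) = 150*(7 - 12*I) = 1050 - 1800*I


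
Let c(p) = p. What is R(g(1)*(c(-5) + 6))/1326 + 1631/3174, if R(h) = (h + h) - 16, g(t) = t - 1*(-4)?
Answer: 357277/701454 ≈ 0.50934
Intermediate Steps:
g(t) = 4 + t (g(t) = t + 4 = 4 + t)
R(h) = -16 + 2*h (R(h) = 2*h - 16 = -16 + 2*h)
R(g(1)*(c(-5) + 6))/1326 + 1631/3174 = (-16 + 2*((4 + 1)*(-5 + 6)))/1326 + 1631/3174 = (-16 + 2*(5*1))*(1/1326) + 1631*(1/3174) = (-16 + 2*5)*(1/1326) + 1631/3174 = (-16 + 10)*(1/1326) + 1631/3174 = -6*1/1326 + 1631/3174 = -1/221 + 1631/3174 = 357277/701454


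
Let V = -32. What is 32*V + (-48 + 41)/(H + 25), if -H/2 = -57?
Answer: -142343/139 ≈ -1024.1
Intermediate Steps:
H = 114 (H = -2*(-57) = 114)
32*V + (-48 + 41)/(H + 25) = 32*(-32) + (-48 + 41)/(114 + 25) = -1024 - 7/139 = -142343/139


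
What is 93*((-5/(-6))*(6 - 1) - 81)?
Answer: -14291/2 ≈ -7145.5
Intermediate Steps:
93*((-5/(-6))*(6 - 1) - 81) = 93*(-5*(-⅙)*5 - 81) = 93*((⅚)*5 - 81) = 93*(25/6 - 81) = 93*(-461/6) = -14291/2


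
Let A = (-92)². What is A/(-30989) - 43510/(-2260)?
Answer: 132920275/7003514 ≈ 18.979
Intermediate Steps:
A = 8464
A/(-30989) - 43510/(-2260) = 8464/(-30989) - 43510/(-2260) = 8464*(-1/30989) - 43510*(-1/2260) = -8464/30989 + 4351/226 = 132920275/7003514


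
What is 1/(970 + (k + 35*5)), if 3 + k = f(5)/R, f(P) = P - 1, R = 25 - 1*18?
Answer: 7/7998 ≈ 0.00087522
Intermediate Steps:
R = 7 (R = 25 - 18 = 7)
f(P) = -1 + P
k = -17/7 (k = -3 + (-1 + 5)/7 = -3 + 4*(⅐) = -3 + 4/7 = -17/7 ≈ -2.4286)
1/(970 + (k + 35*5)) = 1/(970 + (-17/7 + 35*5)) = 1/(970 + (-17/7 + 175)) = 1/(970 + 1208/7) = 1/(7998/7) = 7/7998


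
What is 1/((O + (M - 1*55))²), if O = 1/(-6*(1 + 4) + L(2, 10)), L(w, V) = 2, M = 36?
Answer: 784/284089 ≈ 0.0027597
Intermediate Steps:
O = -1/28 (O = 1/(-6*(1 + 4) + 2) = 1/(-6*5 + 2) = 1/(-30 + 2) = 1/(-28) = -1/28 ≈ -0.035714)
1/((O + (M - 1*55))²) = 1/((-1/28 + (36 - 1*55))²) = 1/((-1/28 + (36 - 55))²) = 1/((-1/28 - 19)²) = 1/((-533/28)²) = 1/(284089/784) = 784/284089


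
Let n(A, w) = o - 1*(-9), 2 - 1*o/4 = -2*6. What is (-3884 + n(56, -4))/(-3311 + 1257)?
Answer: 3819/2054 ≈ 1.8593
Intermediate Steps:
o = 56 (o = 8 - (-8)*6 = 8 - 4*(-12) = 8 + 48 = 56)
n(A, w) = 65 (n(A, w) = 56 - 1*(-9) = 56 + 9 = 65)
(-3884 + n(56, -4))/(-3311 + 1257) = (-3884 + 65)/(-3311 + 1257) = -3819/(-2054) = -3819*(-1/2054) = 3819/2054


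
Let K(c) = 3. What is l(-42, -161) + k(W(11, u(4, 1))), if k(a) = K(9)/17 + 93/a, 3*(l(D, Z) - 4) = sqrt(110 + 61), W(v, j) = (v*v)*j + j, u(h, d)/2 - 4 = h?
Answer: 140173/33184 + sqrt(19) ≈ 8.5830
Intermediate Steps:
u(h, d) = 8 + 2*h
W(v, j) = j + j*v**2 (W(v, j) = v**2*j + j = j*v**2 + j = j + j*v**2)
l(D, Z) = 4 + sqrt(19) (l(D, Z) = 4 + sqrt(110 + 61)/3 = 4 + sqrt(171)/3 = 4 + (3*sqrt(19))/3 = 4 + sqrt(19))
k(a) = 3/17 + 93/a
l(-42, -161) + k(W(11, u(4, 1))) = (4 + sqrt(19)) + (3/17 + 93/(((8 + 2*4)*(1 + 11**2)))) = (4 + sqrt(19)) + (3/17 + 93/(((8 + 8)*(1 + 121)))) = (4 + sqrt(19)) + (3/17 + 93/((16*122))) = (4 + sqrt(19)) + (3/17 + 93/1952) = (4 + sqrt(19)) + 7437/33184 = 140173/33184 + sqrt(19)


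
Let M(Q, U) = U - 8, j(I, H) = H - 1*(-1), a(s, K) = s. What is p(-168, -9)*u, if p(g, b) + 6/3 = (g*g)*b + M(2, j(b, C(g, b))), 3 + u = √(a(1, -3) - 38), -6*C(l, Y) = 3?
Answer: 1524153/2 - 508051*I*√37/2 ≈ 7.6208e+5 - 1.5452e+6*I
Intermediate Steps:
C(l, Y) = -½ (C(l, Y) = -⅙*3 = -½)
j(I, H) = 1 + H (j(I, H) = H + 1 = 1 + H)
M(Q, U) = -8 + U
u = -3 + I*√37 (u = -3 + √(1 - 38) = -3 + √(-37) = -3 + I*√37 ≈ -3.0 + 6.0828*I)
p(g, b) = -19/2 + b*g² (p(g, b) = -2 + ((g*g)*b + (-8 + (1 - ½))) = -2 + (g²*b + (-8 + ½)) = -2 + (b*g² - 15/2) = -2 + (-15/2 + b*g²) = -19/2 + b*g²)
p(-168, -9)*u = (-19/2 - 9*(-168)²)*(-3 + I*√37) = (-19/2 - 9*28224)*(-3 + I*√37) = (-19/2 - 254016)*(-3 + I*√37) = -508051*(-3 + I*√37)/2 = 1524153/2 - 508051*I*√37/2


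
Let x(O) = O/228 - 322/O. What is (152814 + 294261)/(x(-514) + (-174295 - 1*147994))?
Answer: -13098403350/9442470817 ≈ -1.3872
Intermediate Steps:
x(O) = -322/O + O/228 (x(O) = O*(1/228) - 322/O = O/228 - 322/O = -322/O + O/228)
(152814 + 294261)/(x(-514) + (-174295 - 1*147994)) = (152814 + 294261)/((-322/(-514) + (1/228)*(-514)) + (-174295 - 1*147994)) = 447075/((-322*(-1/514) - 257/114) + (-174295 - 147994)) = 447075/((161/257 - 257/114) - 322289) = 447075/(-47695/29298 - 322289) = 447075/(-9442470817/29298) = 447075*(-29298/9442470817) = -13098403350/9442470817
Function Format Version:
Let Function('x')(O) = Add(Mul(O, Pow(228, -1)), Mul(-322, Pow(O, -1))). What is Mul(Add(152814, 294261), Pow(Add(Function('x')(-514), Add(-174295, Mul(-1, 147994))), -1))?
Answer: Rational(-13098403350, 9442470817) ≈ -1.3872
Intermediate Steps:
Function('x')(O) = Add(Mul(-322, Pow(O, -1)), Mul(Rational(1, 228), O)) (Function('x')(O) = Add(Mul(O, Rational(1, 228)), Mul(-322, Pow(O, -1))) = Add(Mul(Rational(1, 228), O), Mul(-322, Pow(O, -1))) = Add(Mul(-322, Pow(O, -1)), Mul(Rational(1, 228), O)))
Mul(Add(152814, 294261), Pow(Add(Function('x')(-514), Add(-174295, Mul(-1, 147994))), -1)) = Mul(Add(152814, 294261), Pow(Add(Add(Mul(-322, Pow(-514, -1)), Mul(Rational(1, 228), -514)), Add(-174295, Mul(-1, 147994))), -1)) = Mul(447075, Pow(Add(Add(Mul(-322, Rational(-1, 514)), Rational(-257, 114)), Add(-174295, -147994)), -1)) = Mul(447075, Pow(Add(Add(Rational(161, 257), Rational(-257, 114)), -322289), -1)) = Mul(447075, Pow(Add(Rational(-47695, 29298), -322289), -1)) = Mul(447075, Pow(Rational(-9442470817, 29298), -1)) = Mul(447075, Rational(-29298, 9442470817)) = Rational(-13098403350, 9442470817)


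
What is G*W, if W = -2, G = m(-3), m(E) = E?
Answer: 6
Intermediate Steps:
G = -3
G*W = -3*(-2) = 6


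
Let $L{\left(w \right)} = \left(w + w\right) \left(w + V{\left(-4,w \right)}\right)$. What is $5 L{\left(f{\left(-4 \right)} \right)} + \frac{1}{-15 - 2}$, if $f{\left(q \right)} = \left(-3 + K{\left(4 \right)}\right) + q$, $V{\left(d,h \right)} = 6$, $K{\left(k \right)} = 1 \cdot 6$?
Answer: $- \frac{851}{17} \approx -50.059$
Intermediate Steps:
$K{\left(k \right)} = 6$
$f{\left(q \right)} = 3 + q$ ($f{\left(q \right)} = \left(-3 + 6\right) + q = 3 + q$)
$L{\left(w \right)} = 2 w \left(6 + w\right)$ ($L{\left(w \right)} = \left(w + w\right) \left(w + 6\right) = 2 w \left(6 + w\right)$)
$5 L{\left(f{\left(-4 \right)} \right)} + \frac{1}{-15 - 2} = 5 \cdot 2 \left(3 - 4\right) \left(6 + \left(3 - 4\right)\right) + \frac{1}{-15 - 2} = 5 \cdot 2 \left(-1\right) \left(6 - 1\right) + \frac{1}{-17} = 5 \cdot 2 \left(-1\right) 5 - \frac{1}{17} = 5 \left(-10\right) - \frac{1}{17} = -50 - \frac{1}{17} = - \frac{851}{17}$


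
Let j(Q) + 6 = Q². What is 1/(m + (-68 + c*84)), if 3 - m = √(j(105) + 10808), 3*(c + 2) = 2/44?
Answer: -28039/3856334 + 121*√21827/3856334 ≈ -0.0026353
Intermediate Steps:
j(Q) = -6 + Q²
c = -131/66 (c = -2 + (2/44)/3 = -2 + (2*(1/44))/3 = -2 + (⅓)*(1/22) = -2 + 1/66 = -131/66 ≈ -1.9848)
m = 3 - √21827 (m = 3 - √((-6 + 105²) + 10808) = 3 - √((-6 + 11025) + 10808) = 3 - √(11019 + 10808) = 3 - √21827 ≈ -144.74)
1/(m + (-68 + c*84)) = 1/((3 - √21827) + (-68 - 131/66*84)) = 1/((3 - √21827) + (-68 - 1834/11)) = 1/((3 - √21827) - 2582/11) = 1/(-2549/11 - √21827)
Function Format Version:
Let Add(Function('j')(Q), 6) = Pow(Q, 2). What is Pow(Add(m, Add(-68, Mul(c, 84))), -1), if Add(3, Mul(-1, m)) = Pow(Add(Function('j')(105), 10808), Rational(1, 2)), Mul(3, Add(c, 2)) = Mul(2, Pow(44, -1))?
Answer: Add(Rational(-28039, 3856334), Mul(Rational(121, 3856334), Pow(21827, Rational(1, 2)))) ≈ -0.0026353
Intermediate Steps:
Function('j')(Q) = Add(-6, Pow(Q, 2))
c = Rational(-131, 66) (c = Add(-2, Mul(Rational(1, 3), Mul(2, Pow(44, -1)))) = Add(-2, Mul(Rational(1, 3), Mul(2, Rational(1, 44)))) = Add(-2, Mul(Rational(1, 3), Rational(1, 22))) = Add(-2, Rational(1, 66)) = Rational(-131, 66) ≈ -1.9848)
m = Add(3, Mul(-1, Pow(21827, Rational(1, 2)))) (m = Add(3, Mul(-1, Pow(Add(Add(-6, Pow(105, 2)), 10808), Rational(1, 2)))) = Add(3, Mul(-1, Pow(Add(Add(-6, 11025), 10808), Rational(1, 2)))) = Add(3, Mul(-1, Pow(Add(11019, 10808), Rational(1, 2)))) = Add(3, Mul(-1, Pow(21827, Rational(1, 2)))) ≈ -144.74)
Pow(Add(m, Add(-68, Mul(c, 84))), -1) = Pow(Add(Add(3, Mul(-1, Pow(21827, Rational(1, 2)))), Add(-68, Mul(Rational(-131, 66), 84))), -1) = Pow(Add(Add(3, Mul(-1, Pow(21827, Rational(1, 2)))), Add(-68, Rational(-1834, 11))), -1) = Pow(Add(Add(3, Mul(-1, Pow(21827, Rational(1, 2)))), Rational(-2582, 11)), -1) = Pow(Add(Rational(-2549, 11), Mul(-1, Pow(21827, Rational(1, 2)))), -1)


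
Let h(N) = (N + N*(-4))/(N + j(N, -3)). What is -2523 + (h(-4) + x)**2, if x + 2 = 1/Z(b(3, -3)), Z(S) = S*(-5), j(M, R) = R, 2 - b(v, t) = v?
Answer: -3075546/1225 ≈ -2510.6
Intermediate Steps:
b(v, t) = 2 - v
Z(S) = -5*S
h(N) = -3*N/(-3 + N) (h(N) = (N + N*(-4))/(N - 3) = (N - 4*N)/(-3 + N) = (-3*N)/(-3 + N) = -3*N/(-3 + N))
x = -9/5 (x = -2 + 1/(-5*(2 - 1*3)) = -2 + 1/(-5*(2 - 3)) = -2 + 1/(-5*(-1)) = -2 + 1/5 = -9/5 ≈ -1.8000)
-2523 + (h(-4) + x)**2 = -2523 + (-3*(-4)/(-3 - 4) - 9/5)**2 = -2523 + (-3*(-4)/(-7) - 9/5)**2 = -2523 + (-3*(-4)*(-1/7) - 9/5)**2 = -2523 + (-12/7 - 9/5)**2 = -2523 + (-123/35)**2 = -2523 + 15129/1225 = -3075546/1225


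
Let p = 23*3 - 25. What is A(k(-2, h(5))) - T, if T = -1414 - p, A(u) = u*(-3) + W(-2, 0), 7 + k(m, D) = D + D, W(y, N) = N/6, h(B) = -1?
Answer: 1485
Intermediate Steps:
p = 44 (p = 69 - 25 = 44)
W(y, N) = N/6 (W(y, N) = N*(1/6) = N/6)
k(m, D) = -7 + 2*D (k(m, D) = -7 + (D + D) = -7 + 2*D)
A(u) = -3*u (A(u) = u*(-3) + (1/6)*0 = -3*u + 0 = -3*u)
T = -1458 (T = -1414 - 1*44 = -1414 - 44 = -1458)
A(k(-2, h(5))) - T = -3*(-7 + 2*(-1)) - 1*(-1458) = -3*(-7 - 2) + 1458 = -3*(-9) + 1458 = 27 + 1458 = 1485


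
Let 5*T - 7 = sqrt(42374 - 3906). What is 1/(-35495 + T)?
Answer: -221835/7873713139 - 5*sqrt(9617)/15747426278 ≈ -2.8205e-5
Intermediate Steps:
T = 7/5 + 2*sqrt(9617)/5 (T = 7/5 + sqrt(42374 - 3906)/5 = 7/5 + sqrt(38468)/5 = 7/5 + (2*sqrt(9617))/5 = 7/5 + 2*sqrt(9617)/5 ≈ 40.627)
1/(-35495 + T) = 1/(-35495 + (7/5 + 2*sqrt(9617)/5)) = 1/(-177468/5 + 2*sqrt(9617)/5)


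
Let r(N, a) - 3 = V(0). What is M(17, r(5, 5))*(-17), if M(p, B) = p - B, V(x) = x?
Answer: -238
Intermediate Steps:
r(N, a) = 3 (r(N, a) = 3 + 0 = 3)
M(17, r(5, 5))*(-17) = (17 - 1*3)*(-17) = (17 - 3)*(-17) = 14*(-17) = -238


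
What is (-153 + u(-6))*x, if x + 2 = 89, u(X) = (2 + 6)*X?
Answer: -17487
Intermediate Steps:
u(X) = 8*X
x = 87 (x = -2 + 89 = 87)
(-153 + u(-6))*x = (-153 + 8*(-6))*87 = (-153 - 48)*87 = -201*87 = -17487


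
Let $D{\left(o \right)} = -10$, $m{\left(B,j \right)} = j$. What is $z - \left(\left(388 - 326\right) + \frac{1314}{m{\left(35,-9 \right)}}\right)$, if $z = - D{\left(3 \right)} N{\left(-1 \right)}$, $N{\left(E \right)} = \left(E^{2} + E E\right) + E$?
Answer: $94$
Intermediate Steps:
$N{\left(E \right)} = E + 2 E^{2}$ ($N{\left(E \right)} = \left(E^{2} + E^{2}\right) + E = 2 E^{2} + E = E + 2 E^{2}$)
$z = 10$ ($z = - \left(-10\right) \left(- (1 + 2 \left(-1\right))\right) = - \left(-10\right) \left(- (1 - 2)\right) = - \left(-10\right) \left(\left(-1\right) \left(-1\right)\right) = - \left(-10\right) 1 = \left(-1\right) \left(-10\right) = 10$)
$z - \left(\left(388 - 326\right) + \frac{1314}{m{\left(35,-9 \right)}}\right) = 10 - \left(\left(388 - 326\right) + \frac{1314}{-9}\right) = 10 - \left(62 + 1314 \left(- \frac{1}{9}\right)\right) = 10 - \left(62 - 146\right) = 10 - -84 = 10 + 84 = 94$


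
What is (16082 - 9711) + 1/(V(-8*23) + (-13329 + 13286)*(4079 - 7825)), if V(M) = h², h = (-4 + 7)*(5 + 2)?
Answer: 1029037550/161519 ≈ 6371.0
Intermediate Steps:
h = 21 (h = 3*7 = 21)
V(M) = 441 (V(M) = 21² = 441)
(16082 - 9711) + 1/(V(-8*23) + (-13329 + 13286)*(4079 - 7825)) = (16082 - 9711) + 1/(441 + (-13329 + 13286)*(4079 - 7825)) = 6371 + 1/(441 - 43*(-3746)) = 6371 + 1/(441 + 161078) = 6371 + 1/161519 = 1029037550/161519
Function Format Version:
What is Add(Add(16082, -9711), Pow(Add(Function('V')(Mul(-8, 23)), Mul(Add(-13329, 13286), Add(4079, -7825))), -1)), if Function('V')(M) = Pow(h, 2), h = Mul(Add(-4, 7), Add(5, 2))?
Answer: Rational(1029037550, 161519) ≈ 6371.0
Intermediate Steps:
h = 21 (h = Mul(3, 7) = 21)
Function('V')(M) = 441 (Function('V')(M) = Pow(21, 2) = 441)
Add(Add(16082, -9711), Pow(Add(Function('V')(Mul(-8, 23)), Mul(Add(-13329, 13286), Add(4079, -7825))), -1)) = Add(Add(16082, -9711), Pow(Add(441, Mul(Add(-13329, 13286), Add(4079, -7825))), -1)) = Add(6371, Pow(Add(441, Mul(-43, -3746)), -1)) = Add(6371, Pow(Add(441, 161078), -1)) = Add(6371, Pow(161519, -1)) = Add(6371, Rational(1, 161519)) = Rational(1029037550, 161519)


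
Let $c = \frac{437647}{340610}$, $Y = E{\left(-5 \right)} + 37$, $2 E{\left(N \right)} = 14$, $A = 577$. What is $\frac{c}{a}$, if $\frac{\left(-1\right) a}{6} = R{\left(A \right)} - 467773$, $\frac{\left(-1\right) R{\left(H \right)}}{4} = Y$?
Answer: $\frac{437647}{956328653340} \approx 4.5763 \cdot 10^{-7}$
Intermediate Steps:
$E{\left(N \right)} = 7$ ($E{\left(N \right)} = \frac{1}{2} \cdot 14 = 7$)
$Y = 44$ ($Y = 7 + 37 = 44$)
$R{\left(H \right)} = -176$ ($R{\left(H \right)} = \left(-4\right) 44 = -176$)
$c = \frac{437647}{340610}$ ($c = 437647 \cdot \frac{1}{340610} = \frac{437647}{340610} \approx 1.2849$)
$a = 2807694$ ($a = - 6 \left(-176 - 467773\right) = \left(-6\right) \left(-467949\right) = 2807694$)
$\frac{c}{a} = \frac{437647}{340610 \cdot 2807694} = \frac{437647}{340610} \cdot \frac{1}{2807694} = \frac{437647}{956328653340}$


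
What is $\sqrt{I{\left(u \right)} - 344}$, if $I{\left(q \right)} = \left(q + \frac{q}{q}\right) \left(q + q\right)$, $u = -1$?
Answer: $2 i \sqrt{86} \approx 18.547 i$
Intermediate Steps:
$I{\left(q \right)} = 2 q \left(1 + q\right)$ ($I{\left(q \right)} = \left(q + 1\right) 2 q = \left(1 + q\right) 2 q = 2 q \left(1 + q\right)$)
$\sqrt{I{\left(u \right)} - 344} = \sqrt{2 \left(-1\right) \left(1 - 1\right) - 344} = \sqrt{2 \left(-1\right) 0 - 344} = \sqrt{0 - 344} = \sqrt{-344} = 2 i \sqrt{86}$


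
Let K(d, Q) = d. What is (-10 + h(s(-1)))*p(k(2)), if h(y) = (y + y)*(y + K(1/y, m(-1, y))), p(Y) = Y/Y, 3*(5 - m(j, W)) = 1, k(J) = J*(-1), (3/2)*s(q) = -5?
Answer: 128/9 ≈ 14.222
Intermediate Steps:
s(q) = -10/3 (s(q) = (⅔)*(-5) = -10/3)
k(J) = -J
m(j, W) = 14/3 (m(j, W) = 5 - ⅓*1 = 5 - ⅓ = 14/3)
p(Y) = 1
h(y) = 2*y*(y + 1/y) (h(y) = (y + y)*(y + 1/y) = (2*y)*(y + 1/y) = 2*y*(y + 1/y))
(-10 + h(s(-1)))*p(k(2)) = (-10 + (2 + 2*(-10/3)²))*1 = (-10 + (2 + 2*(100/9)))*1 = (-10 + (2 + 200/9))*1 = (-10 + 218/9)*1 = (128/9)*1 = 128/9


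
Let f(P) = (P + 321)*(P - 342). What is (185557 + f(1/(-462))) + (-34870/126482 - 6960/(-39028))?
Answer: 907260383050451081/11973091447548 ≈ 75775.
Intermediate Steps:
f(P) = (-342 + P)*(321 + P) (f(P) = (321 + P)*(-342 + P) = (-342 + P)*(321 + P))
(185557 + f(1/(-462))) + (-34870/126482 - 6960/(-39028)) = (185557 + (-109782 + (1/(-462))² - 21/(-462))) + (-34870/126482 - 6960/(-39028)) = (185557 + (-109782 + (-1/462)² - 21*(-1/462))) + (-34870*1/126482 - 6960*(-1/39028)) = (185557 + (-109782 + 1/213444 + 1/22)) + (-17435/63241 + 1740/9757) = (185557 - 23432299505/213444) - 60073955/617042437 = 16173728803/213444 - 60073955/617042437 = 907260383050451081/11973091447548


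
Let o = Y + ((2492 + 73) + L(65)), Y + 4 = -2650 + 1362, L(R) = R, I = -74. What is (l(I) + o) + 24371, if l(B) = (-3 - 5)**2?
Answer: 25773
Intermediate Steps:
Y = -1292 (Y = -4 + (-2650 + 1362) = -4 - 1288 = -1292)
l(B) = 64 (l(B) = (-8)**2 = 64)
o = 1338 (o = -1292 + ((2492 + 73) + 65) = -1292 + (2565 + 65) = -1292 + 2630 = 1338)
(l(I) + o) + 24371 = (64 + 1338) + 24371 = 1402 + 24371 = 25773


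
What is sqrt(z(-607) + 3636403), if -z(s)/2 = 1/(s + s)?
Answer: sqrt(1339829049554)/607 ≈ 1906.9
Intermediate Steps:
z(s) = -1/s (z(s) = -2/(s + s) = -2*1/(2*s) = -1/s)
sqrt(z(-607) + 3636403) = sqrt(-1/(-607) + 3636403) = sqrt(-1*(-1/607) + 3636403) = sqrt(1/607 + 3636403) = sqrt(2207296622/607) = sqrt(1339829049554)/607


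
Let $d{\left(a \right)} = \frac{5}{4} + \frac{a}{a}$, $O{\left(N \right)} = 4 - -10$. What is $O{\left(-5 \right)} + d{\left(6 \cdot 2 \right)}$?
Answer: $\frac{65}{4} \approx 16.25$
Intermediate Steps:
$O{\left(N \right)} = 14$ ($O{\left(N \right)} = 4 + 10 = 14$)
$d{\left(a \right)} = \frac{9}{4}$ ($d{\left(a \right)} = 5 \cdot \frac{1}{4} + 1 = \frac{5}{4} + 1 = \frac{9}{4}$)
$O{\left(-5 \right)} + d{\left(6 \cdot 2 \right)} = 14 + \frac{9}{4} = \frac{65}{4}$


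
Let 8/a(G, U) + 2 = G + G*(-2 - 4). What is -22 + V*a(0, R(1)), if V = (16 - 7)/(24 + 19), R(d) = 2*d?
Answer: -982/43 ≈ -22.837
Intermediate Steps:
a(G, U) = 8/(-2 - 5*G) (a(G, U) = 8/(-2 + (G + G*(-2 - 4))) = 8/(-2 + (G + G*(-6))) = 8/(-2 + (G - 6*G)) = 8/(-2 - 5*G))
V = 9/43 ≈ 0.20930
-22 + V*a(0, R(1)) = -22 + 9*(-8/(2 + 5*0))/43 = -22 + 9*(-8/(2 + 0))/43 = -22 + 9*(-8/2)/43 = -22 + 9*(-8*1/2)/43 = -22 + (9/43)*(-4) = -22 - 36/43 = -982/43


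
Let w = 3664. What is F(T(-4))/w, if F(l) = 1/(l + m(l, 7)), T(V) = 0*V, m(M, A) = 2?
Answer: 1/7328 ≈ 0.00013646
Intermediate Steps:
T(V) = 0
F(l) = 1/(2 + l) (F(l) = 1/(l + 2) = 1/(2 + l))
F(T(-4))/w = 1/((2 + 0)*3664) = (1/3664)/2 = (1/2)*(1/3664) = 1/7328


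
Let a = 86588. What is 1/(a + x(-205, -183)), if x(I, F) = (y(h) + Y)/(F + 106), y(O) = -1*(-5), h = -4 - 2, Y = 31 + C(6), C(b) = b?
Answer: 11/952462 ≈ 1.1549e-5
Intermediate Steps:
Y = 37 (Y = 31 + 6 = 37)
h = -6
y(O) = 5
x(I, F) = 42/(106 + F) (x(I, F) = (5 + 37)/(F + 106) = 42/(106 + F))
1/(a + x(-205, -183)) = 1/(86588 + 42/(106 - 183)) = 1/(86588 + 42/(-77)) = 1/(86588 + 42*(-1/77)) = 1/(86588 - 6/11) = 1/(952462/11) = 11/952462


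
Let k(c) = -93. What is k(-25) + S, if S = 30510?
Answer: 30417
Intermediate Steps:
k(-25) + S = -93 + 30510 = 30417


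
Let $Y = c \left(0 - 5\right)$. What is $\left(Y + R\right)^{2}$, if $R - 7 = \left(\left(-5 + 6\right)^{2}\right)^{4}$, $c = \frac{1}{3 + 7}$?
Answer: $\frac{225}{4} \approx 56.25$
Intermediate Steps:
$c = \frac{1}{10} \approx 0.1$
$Y = - \frac{1}{2}$ ($Y = \frac{0 - 5}{10} = \frac{1}{10} \left(-5\right) = - \frac{1}{2} \approx -0.5$)
$R = 8$ ($R = 7 + \left(\left(-5 + 6\right)^{2}\right)^{4} = 7 + \left(1^{2}\right)^{4} = 7 + 1^{4} = 7 + 1 = 8$)
$\left(Y + R\right)^{2} = \left(- \frac{1}{2} + 8\right)^{2} = \left(\frac{15}{2}\right)^{2} = \frac{225}{4}$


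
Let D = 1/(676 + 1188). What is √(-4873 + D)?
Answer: I*√4232804286/932 ≈ 69.807*I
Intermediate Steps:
D = 1/1864 ≈ 0.00053648
√(-4873 + D) = √(-4873 + 1/1864) = √(-9083271/1864) = I*√4232804286/932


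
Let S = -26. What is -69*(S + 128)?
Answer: -7038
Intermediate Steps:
-69*(S + 128) = -69*(-26 + 128) = -69*102 = -7038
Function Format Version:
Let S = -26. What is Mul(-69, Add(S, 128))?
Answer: -7038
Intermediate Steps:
Mul(-69, Add(S, 128)) = Mul(-69, Add(-26, 128)) = Mul(-69, 102) = -7038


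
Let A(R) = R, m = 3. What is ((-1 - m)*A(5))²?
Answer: 400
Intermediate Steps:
((-1 - m)*A(5))² = ((-1 - 1*3)*5)² = ((-1 - 3)*5)² = (-4*5)² = (-20)² = 400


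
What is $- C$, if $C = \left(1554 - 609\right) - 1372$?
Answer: $427$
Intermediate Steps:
$C = -427$ ($C = 945 - 1372 = -427$)
$- C = \left(-1\right) \left(-427\right) = 427$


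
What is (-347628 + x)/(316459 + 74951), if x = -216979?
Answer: -564607/391410 ≈ -1.4425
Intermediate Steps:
(-347628 + x)/(316459 + 74951) = (-347628 - 216979)/(316459 + 74951) = -564607/391410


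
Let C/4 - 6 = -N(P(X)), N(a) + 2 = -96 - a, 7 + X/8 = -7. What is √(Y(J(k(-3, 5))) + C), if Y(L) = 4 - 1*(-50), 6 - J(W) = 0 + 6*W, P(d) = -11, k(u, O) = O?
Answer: √426 ≈ 20.640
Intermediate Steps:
X = -112 (X = -56 + 8*(-7) = -56 - 56 = -112)
N(a) = -98 - a (N(a) = -2 + (-96 - a) = -98 - a)
J(W) = 6 - 6*W (J(W) = 6 - (0 + 6*W) = 6 - 6*W)
C = 372 (C = 24 + 4*(-(-98 - 1*(-11))) = 24 + 4*(-(-98 + 11)) = 24 + 4*(-1*(-87)) = 24 + 4*87 = 24 + 348 = 372)
Y(L) = 54 (Y(L) = 4 + 50 = 54)
√(Y(J(k(-3, 5))) + C) = √(54 + 372) = √426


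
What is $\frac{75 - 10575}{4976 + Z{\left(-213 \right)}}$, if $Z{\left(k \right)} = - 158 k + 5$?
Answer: $- \frac{2100}{7727} \approx -0.27177$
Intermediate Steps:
$Z{\left(k \right)} = 5 - 158 k$
$\frac{75 - 10575}{4976 + Z{\left(-213 \right)}} = \frac{75 - 10575}{4976 + \left(5 - -33654\right)} = \frac{75 - 10575}{4976 + \left(5 + 33654\right)} = - \frac{10500}{4976 + 33659} = - \frac{10500}{38635} = \left(-10500\right) \frac{1}{38635} = - \frac{2100}{7727}$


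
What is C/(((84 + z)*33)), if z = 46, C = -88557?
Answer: -29519/1430 ≈ -20.643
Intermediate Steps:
C/(((84 + z)*33)) = -88557*1/(33*(84 + 46)) = -88557/(130*33) = -88557/4290 = -88557*1/4290 = -29519/1430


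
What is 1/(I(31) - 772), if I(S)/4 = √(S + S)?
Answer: -193/148748 - √62/148748 ≈ -0.0013504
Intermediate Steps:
I(S) = 4*√2*√S (I(S) = 4*√(S + S) = 4*√(2*S) = 4*(√2*√S) = 4*√2*√S)
1/(I(31) - 772) = 1/(4*√2*√31 - 772) = 1/(4*√62 - 772) = 1/(-772 + 4*√62)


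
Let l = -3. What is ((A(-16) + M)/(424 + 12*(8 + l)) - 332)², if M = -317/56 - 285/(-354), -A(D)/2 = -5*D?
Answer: 282447430382887225/2557235946496 ≈ 1.1045e+5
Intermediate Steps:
A(D) = 10*D (A(D) = -(-10)*D = 10*D)
M = -16043/3304 (M = -317*1/56 - 285*(-1/354) = -317/56 + 95/118 = -16043/3304 ≈ -4.8556)
((A(-16) + M)/(424 + 12*(8 + l)) - 332)² = ((10*(-16) - 16043/3304)/(424 + 12*(8 - 3)) - 332)² = ((-160 - 16043/3304)/(424 + 12*5) - 332)² = (-544683/(3304*(424 + 60)) - 332)² = (-544683/3304/484 - 332)² = (-544683/3304*1/484 - 332)² = (-544683/1599136 - 332)² = (-531457835/1599136)² = 282447430382887225/2557235946496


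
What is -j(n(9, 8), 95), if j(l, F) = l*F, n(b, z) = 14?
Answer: -1330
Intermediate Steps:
j(l, F) = F*l
-j(n(9, 8), 95) = -95*14 = -1*1330 = -1330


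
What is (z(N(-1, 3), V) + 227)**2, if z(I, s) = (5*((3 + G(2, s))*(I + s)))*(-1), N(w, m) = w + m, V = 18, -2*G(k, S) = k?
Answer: 729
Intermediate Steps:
G(k, S) = -k/2
N(w, m) = m + w
z(I, s) = -10*I - 10*s (z(I, s) = (5*((3 - 1/2*2)*(I + s)))*(-1) = (5*((3 - 1)*(I + s)))*(-1) = (5*(2*(I + s)))*(-1) = (5*(2*I + 2*s))*(-1) = (10*I + 10*s)*(-1) = -10*I - 10*s)
(z(N(-1, 3), V) + 227)**2 = ((-10*(3 - 1) - 10*18) + 227)**2 = ((-10*2 - 180) + 227)**2 = ((-20 - 180) + 227)**2 = (-200 + 227)**2 = 27**2 = 729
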